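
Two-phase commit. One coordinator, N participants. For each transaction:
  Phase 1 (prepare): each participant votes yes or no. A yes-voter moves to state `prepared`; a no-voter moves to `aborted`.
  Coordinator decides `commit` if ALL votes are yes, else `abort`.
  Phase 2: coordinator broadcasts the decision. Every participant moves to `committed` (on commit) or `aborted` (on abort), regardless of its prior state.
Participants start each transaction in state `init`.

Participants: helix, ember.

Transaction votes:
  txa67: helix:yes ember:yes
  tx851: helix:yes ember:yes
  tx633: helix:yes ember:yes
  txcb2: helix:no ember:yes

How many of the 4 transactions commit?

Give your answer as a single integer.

txa67: all yes -> commit (commits=1)
tx851: all yes -> commit (commits=2)
tx633: all yes -> commit (commits=3)
txcb2: no from helix -> abort (commits=3)

Answer: 3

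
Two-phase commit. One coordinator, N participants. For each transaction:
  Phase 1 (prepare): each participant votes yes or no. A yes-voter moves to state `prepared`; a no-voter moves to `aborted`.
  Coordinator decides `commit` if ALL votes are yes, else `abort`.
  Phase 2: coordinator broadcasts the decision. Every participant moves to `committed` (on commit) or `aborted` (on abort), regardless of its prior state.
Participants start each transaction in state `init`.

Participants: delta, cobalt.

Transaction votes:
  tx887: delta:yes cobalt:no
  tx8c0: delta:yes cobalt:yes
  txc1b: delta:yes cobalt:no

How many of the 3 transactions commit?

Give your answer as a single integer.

Answer: 1

Derivation:
tx887: no from cobalt -> abort (commits=0)
tx8c0: all yes -> commit (commits=1)
txc1b: no from cobalt -> abort (commits=1)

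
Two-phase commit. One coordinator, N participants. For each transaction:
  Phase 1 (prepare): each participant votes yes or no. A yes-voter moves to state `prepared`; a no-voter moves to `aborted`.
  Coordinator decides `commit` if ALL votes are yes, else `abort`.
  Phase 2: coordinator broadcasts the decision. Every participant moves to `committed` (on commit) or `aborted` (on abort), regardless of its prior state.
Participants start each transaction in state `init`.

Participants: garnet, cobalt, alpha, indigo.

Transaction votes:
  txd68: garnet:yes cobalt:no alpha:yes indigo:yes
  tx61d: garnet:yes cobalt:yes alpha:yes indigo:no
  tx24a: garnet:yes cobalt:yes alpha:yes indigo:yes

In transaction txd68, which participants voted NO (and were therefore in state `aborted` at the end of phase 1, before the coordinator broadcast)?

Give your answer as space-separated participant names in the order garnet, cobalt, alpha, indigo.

Answer: cobalt

Derivation:
Txn txd68 phase 1: garnet yes -> prepared; cobalt no -> aborted; alpha yes -> prepared; indigo yes -> prepared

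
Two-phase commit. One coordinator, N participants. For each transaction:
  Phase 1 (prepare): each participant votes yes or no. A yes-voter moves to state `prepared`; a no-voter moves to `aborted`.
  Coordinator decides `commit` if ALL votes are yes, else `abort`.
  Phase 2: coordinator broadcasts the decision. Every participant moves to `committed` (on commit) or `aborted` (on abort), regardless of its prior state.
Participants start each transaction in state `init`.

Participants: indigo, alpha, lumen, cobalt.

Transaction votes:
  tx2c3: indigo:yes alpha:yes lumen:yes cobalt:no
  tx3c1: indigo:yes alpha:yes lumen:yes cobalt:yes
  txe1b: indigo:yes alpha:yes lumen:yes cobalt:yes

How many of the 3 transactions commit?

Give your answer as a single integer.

tx2c3: no from cobalt -> abort (commits=0)
tx3c1: all yes -> commit (commits=1)
txe1b: all yes -> commit (commits=2)

Answer: 2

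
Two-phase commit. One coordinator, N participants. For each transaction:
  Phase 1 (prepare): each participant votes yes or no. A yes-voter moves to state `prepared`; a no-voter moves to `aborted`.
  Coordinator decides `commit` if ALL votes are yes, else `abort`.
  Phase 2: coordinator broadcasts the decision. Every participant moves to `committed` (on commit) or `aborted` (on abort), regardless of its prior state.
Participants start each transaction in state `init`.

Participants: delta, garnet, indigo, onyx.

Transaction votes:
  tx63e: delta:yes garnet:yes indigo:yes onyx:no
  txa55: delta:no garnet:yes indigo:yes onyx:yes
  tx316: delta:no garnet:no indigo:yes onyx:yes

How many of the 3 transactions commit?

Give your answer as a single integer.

tx63e: no from onyx -> abort (commits=0)
txa55: no from delta -> abort (commits=0)
tx316: no from delta, garnet -> abort (commits=0)

Answer: 0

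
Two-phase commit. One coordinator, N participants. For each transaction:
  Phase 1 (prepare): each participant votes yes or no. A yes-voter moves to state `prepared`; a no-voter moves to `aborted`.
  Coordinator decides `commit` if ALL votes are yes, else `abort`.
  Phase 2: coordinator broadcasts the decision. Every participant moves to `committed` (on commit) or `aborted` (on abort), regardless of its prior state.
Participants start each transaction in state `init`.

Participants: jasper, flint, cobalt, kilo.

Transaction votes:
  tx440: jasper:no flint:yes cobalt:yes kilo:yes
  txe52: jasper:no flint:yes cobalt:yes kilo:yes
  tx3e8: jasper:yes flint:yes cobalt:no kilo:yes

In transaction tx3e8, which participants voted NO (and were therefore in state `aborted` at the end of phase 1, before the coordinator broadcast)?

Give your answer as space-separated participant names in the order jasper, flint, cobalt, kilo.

Txn tx3e8 phase 1: jasper yes -> prepared; flint yes -> prepared; cobalt no -> aborted; kilo yes -> prepared

Answer: cobalt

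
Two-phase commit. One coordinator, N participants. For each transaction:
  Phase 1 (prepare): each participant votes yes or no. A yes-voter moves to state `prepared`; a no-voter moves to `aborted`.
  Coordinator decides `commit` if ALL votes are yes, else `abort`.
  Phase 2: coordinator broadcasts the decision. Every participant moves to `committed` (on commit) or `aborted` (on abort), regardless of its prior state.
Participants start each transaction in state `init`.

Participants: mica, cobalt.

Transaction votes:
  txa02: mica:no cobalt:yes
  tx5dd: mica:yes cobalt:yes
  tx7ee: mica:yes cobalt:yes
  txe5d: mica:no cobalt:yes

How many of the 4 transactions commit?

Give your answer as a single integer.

Answer: 2

Derivation:
txa02: no from mica -> abort (commits=0)
tx5dd: all yes -> commit (commits=1)
tx7ee: all yes -> commit (commits=2)
txe5d: no from mica -> abort (commits=2)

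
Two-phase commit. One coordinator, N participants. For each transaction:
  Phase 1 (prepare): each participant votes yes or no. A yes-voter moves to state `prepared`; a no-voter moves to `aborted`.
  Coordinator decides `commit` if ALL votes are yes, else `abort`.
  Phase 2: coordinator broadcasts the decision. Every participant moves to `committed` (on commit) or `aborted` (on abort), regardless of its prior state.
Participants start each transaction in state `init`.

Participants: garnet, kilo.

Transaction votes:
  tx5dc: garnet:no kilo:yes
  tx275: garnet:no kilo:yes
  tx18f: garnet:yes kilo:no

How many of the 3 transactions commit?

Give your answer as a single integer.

tx5dc: no from garnet -> abort (commits=0)
tx275: no from garnet -> abort (commits=0)
tx18f: no from kilo -> abort (commits=0)

Answer: 0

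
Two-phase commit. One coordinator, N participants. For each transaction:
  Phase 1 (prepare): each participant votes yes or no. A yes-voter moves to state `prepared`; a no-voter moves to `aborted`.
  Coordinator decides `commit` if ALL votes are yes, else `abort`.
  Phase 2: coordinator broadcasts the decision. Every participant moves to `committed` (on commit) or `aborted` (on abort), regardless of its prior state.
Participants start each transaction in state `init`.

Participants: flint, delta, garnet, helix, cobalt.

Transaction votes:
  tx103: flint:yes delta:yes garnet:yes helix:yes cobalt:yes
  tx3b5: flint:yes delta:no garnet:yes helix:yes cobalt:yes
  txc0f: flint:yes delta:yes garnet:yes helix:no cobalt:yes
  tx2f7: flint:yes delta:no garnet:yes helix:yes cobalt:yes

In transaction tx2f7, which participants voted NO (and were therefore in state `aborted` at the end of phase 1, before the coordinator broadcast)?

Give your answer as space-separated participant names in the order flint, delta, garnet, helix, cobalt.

Txn tx2f7 phase 1: flint yes -> prepared; delta no -> aborted; garnet yes -> prepared; helix yes -> prepared; cobalt yes -> prepared

Answer: delta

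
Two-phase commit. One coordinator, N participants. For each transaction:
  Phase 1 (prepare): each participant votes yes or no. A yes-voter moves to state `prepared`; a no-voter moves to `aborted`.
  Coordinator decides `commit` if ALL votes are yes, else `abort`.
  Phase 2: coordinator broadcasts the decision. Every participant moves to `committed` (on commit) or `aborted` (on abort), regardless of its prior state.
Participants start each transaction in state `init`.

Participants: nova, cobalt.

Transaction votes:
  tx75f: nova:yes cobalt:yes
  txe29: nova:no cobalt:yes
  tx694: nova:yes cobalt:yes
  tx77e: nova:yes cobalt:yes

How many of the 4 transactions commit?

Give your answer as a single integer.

tx75f: all yes -> commit (commits=1)
txe29: no from nova -> abort (commits=1)
tx694: all yes -> commit (commits=2)
tx77e: all yes -> commit (commits=3)

Answer: 3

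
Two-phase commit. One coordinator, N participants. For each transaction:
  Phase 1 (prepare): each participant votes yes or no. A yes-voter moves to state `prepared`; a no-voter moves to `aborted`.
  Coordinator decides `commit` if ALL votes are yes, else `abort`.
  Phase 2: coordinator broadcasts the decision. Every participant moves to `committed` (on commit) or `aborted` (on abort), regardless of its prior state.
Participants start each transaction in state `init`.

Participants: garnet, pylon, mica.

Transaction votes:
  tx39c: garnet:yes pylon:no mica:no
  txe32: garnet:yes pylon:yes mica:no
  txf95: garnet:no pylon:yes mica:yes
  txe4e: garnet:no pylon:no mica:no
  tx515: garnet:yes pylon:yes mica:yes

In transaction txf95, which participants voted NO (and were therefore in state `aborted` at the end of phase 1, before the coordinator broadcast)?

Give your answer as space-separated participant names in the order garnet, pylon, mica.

Answer: garnet

Derivation:
Txn txf95 phase 1: garnet no -> aborted; pylon yes -> prepared; mica yes -> prepared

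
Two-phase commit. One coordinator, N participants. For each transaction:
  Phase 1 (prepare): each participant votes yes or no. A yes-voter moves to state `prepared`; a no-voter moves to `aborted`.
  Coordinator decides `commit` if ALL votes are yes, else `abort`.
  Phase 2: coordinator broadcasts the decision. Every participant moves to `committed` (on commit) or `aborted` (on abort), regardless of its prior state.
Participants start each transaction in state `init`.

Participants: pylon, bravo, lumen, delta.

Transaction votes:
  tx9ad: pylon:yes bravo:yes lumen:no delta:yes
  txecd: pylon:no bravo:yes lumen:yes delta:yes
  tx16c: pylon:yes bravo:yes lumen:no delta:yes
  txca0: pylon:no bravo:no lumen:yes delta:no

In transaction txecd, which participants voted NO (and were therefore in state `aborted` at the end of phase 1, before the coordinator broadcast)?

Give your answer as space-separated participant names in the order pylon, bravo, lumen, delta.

Txn txecd phase 1: pylon no -> aborted; bravo yes -> prepared; lumen yes -> prepared; delta yes -> prepared

Answer: pylon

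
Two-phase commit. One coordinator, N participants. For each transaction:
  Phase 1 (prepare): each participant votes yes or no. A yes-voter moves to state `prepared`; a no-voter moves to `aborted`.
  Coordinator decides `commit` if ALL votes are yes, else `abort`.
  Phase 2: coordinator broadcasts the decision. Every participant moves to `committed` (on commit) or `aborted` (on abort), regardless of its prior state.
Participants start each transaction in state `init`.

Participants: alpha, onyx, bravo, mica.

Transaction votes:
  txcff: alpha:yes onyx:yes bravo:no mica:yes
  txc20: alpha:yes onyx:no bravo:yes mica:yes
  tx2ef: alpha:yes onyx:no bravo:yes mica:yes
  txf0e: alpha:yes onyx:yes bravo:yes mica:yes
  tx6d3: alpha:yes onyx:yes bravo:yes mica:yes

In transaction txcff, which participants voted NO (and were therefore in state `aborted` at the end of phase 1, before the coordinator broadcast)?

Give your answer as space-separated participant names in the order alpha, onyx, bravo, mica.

Txn txcff phase 1: alpha yes -> prepared; onyx yes -> prepared; bravo no -> aborted; mica yes -> prepared

Answer: bravo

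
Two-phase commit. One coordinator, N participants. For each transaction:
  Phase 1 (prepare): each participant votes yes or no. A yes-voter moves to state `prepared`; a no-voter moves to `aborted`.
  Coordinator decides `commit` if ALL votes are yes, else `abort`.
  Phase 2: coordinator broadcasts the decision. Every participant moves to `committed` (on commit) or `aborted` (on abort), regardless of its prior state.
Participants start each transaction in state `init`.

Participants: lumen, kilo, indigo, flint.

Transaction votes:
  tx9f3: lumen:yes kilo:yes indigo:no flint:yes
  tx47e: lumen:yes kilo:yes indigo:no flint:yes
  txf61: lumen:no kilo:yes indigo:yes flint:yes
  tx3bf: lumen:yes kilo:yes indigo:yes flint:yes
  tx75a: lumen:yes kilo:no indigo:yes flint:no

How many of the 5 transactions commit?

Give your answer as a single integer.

tx9f3: no from indigo -> abort (commits=0)
tx47e: no from indigo -> abort (commits=0)
txf61: no from lumen -> abort (commits=0)
tx3bf: all yes -> commit (commits=1)
tx75a: no from kilo, flint -> abort (commits=1)

Answer: 1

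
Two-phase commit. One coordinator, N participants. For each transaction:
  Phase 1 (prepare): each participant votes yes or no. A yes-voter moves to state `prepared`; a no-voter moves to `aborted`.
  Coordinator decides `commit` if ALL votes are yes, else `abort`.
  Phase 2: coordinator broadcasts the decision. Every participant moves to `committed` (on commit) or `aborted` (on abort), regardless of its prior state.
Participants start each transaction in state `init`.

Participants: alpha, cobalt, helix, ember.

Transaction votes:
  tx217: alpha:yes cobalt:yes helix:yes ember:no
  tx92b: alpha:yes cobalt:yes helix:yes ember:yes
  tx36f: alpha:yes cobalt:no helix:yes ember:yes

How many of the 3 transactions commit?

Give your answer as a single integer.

tx217: no from ember -> abort (commits=0)
tx92b: all yes -> commit (commits=1)
tx36f: no from cobalt -> abort (commits=1)

Answer: 1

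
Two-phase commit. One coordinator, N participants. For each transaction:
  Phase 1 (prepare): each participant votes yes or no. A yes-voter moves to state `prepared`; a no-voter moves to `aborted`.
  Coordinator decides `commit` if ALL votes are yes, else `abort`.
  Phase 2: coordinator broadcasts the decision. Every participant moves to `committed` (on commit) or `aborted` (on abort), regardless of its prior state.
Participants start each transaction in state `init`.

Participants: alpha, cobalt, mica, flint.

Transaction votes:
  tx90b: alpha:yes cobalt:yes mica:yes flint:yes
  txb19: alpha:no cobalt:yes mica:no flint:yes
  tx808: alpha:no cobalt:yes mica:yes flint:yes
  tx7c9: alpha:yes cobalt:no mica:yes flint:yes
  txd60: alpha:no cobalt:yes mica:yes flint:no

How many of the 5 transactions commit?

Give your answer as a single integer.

tx90b: all yes -> commit (commits=1)
txb19: no from alpha, mica -> abort (commits=1)
tx808: no from alpha -> abort (commits=1)
tx7c9: no from cobalt -> abort (commits=1)
txd60: no from alpha, flint -> abort (commits=1)

Answer: 1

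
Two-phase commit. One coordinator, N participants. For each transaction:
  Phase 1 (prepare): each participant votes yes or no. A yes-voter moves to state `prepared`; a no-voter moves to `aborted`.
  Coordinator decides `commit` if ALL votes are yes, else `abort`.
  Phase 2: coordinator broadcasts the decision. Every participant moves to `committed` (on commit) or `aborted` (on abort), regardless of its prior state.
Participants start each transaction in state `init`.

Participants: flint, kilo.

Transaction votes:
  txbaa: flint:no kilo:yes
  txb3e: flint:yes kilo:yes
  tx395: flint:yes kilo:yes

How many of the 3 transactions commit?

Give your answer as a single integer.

txbaa: no from flint -> abort (commits=0)
txb3e: all yes -> commit (commits=1)
tx395: all yes -> commit (commits=2)

Answer: 2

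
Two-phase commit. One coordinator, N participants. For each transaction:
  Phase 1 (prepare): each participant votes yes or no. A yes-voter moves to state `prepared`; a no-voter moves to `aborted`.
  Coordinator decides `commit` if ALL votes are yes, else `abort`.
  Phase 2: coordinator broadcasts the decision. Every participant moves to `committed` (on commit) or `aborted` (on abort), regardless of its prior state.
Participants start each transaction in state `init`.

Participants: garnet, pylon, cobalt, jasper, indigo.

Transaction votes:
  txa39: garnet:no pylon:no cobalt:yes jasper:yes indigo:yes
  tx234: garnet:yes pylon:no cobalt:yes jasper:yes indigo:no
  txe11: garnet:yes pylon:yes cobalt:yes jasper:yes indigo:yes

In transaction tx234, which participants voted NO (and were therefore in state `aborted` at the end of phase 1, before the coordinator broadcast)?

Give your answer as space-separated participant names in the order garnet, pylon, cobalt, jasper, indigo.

Answer: pylon indigo

Derivation:
Txn tx234 phase 1: garnet yes -> prepared; pylon no -> aborted; cobalt yes -> prepared; jasper yes -> prepared; indigo no -> aborted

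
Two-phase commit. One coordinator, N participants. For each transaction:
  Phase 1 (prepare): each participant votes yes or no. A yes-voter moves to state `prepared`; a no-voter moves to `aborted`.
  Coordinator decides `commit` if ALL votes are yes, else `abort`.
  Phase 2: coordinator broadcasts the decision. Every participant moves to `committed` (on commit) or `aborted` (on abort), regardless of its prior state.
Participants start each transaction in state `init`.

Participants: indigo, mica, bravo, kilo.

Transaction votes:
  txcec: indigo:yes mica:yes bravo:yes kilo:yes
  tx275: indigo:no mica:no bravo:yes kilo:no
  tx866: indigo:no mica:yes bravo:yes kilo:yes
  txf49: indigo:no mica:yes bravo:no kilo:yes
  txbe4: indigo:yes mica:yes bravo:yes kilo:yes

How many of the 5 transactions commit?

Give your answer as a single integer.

txcec: all yes -> commit (commits=1)
tx275: no from indigo, mica, kilo -> abort (commits=1)
tx866: no from indigo -> abort (commits=1)
txf49: no from indigo, bravo -> abort (commits=1)
txbe4: all yes -> commit (commits=2)

Answer: 2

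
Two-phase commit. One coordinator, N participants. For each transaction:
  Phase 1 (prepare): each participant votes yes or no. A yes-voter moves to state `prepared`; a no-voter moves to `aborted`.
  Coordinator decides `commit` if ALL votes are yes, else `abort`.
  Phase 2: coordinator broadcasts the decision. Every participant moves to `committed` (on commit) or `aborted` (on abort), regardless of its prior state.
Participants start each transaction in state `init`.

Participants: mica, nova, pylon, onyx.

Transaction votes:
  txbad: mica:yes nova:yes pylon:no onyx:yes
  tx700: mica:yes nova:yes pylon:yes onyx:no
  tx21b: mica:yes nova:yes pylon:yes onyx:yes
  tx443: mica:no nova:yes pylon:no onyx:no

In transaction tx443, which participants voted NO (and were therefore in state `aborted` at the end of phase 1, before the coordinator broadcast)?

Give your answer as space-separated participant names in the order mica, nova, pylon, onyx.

Answer: mica pylon onyx

Derivation:
Txn tx443 phase 1: mica no -> aborted; nova yes -> prepared; pylon no -> aborted; onyx no -> aborted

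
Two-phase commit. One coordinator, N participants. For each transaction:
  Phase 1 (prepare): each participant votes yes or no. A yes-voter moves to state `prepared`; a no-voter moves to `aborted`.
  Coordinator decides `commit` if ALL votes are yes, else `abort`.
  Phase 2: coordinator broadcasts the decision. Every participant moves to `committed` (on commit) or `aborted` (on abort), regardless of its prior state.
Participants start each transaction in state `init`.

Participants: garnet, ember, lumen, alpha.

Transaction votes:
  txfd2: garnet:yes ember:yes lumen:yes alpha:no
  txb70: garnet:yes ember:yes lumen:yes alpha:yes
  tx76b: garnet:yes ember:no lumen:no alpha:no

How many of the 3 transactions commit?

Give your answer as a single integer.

txfd2: no from alpha -> abort (commits=0)
txb70: all yes -> commit (commits=1)
tx76b: no from ember, lumen, alpha -> abort (commits=1)

Answer: 1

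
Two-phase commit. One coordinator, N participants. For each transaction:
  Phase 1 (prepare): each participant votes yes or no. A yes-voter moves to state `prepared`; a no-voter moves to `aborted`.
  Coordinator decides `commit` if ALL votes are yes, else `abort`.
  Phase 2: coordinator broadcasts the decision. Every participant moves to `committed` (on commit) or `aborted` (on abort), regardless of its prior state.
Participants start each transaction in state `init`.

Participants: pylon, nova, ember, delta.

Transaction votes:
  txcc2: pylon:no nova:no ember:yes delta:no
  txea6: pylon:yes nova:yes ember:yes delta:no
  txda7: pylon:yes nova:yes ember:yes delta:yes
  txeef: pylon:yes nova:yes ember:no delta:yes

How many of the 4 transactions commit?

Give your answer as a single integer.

Answer: 1

Derivation:
txcc2: no from pylon, nova, delta -> abort (commits=0)
txea6: no from delta -> abort (commits=0)
txda7: all yes -> commit (commits=1)
txeef: no from ember -> abort (commits=1)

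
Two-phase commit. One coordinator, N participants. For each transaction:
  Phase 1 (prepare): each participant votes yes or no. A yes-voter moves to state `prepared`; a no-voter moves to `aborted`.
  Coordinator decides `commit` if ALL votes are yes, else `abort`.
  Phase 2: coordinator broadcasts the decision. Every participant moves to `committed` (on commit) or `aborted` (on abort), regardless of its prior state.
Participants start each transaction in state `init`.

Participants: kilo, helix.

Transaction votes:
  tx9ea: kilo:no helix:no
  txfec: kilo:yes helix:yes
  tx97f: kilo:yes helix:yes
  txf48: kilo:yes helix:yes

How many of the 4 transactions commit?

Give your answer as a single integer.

Answer: 3

Derivation:
tx9ea: no from kilo, helix -> abort (commits=0)
txfec: all yes -> commit (commits=1)
tx97f: all yes -> commit (commits=2)
txf48: all yes -> commit (commits=3)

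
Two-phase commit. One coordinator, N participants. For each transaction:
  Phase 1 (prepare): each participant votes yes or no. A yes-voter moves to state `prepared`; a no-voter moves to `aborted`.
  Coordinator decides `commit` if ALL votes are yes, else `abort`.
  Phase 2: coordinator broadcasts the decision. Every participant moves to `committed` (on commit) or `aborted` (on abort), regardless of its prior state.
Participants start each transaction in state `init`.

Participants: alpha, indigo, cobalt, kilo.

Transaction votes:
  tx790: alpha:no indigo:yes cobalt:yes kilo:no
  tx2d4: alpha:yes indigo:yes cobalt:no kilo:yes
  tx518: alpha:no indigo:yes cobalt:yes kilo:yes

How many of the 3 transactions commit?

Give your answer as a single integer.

tx790: no from alpha, kilo -> abort (commits=0)
tx2d4: no from cobalt -> abort (commits=0)
tx518: no from alpha -> abort (commits=0)

Answer: 0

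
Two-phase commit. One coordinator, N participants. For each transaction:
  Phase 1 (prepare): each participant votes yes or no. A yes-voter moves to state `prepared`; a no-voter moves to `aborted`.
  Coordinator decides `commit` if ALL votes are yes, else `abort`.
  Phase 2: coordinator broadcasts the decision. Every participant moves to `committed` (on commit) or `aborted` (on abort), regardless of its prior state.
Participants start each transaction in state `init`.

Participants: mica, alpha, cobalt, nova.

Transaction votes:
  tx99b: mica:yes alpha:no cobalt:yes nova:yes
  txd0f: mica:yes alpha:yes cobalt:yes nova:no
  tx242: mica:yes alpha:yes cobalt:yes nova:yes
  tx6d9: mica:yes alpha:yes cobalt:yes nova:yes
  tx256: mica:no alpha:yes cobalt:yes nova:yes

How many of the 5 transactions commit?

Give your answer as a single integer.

Answer: 2

Derivation:
tx99b: no from alpha -> abort (commits=0)
txd0f: no from nova -> abort (commits=0)
tx242: all yes -> commit (commits=1)
tx6d9: all yes -> commit (commits=2)
tx256: no from mica -> abort (commits=2)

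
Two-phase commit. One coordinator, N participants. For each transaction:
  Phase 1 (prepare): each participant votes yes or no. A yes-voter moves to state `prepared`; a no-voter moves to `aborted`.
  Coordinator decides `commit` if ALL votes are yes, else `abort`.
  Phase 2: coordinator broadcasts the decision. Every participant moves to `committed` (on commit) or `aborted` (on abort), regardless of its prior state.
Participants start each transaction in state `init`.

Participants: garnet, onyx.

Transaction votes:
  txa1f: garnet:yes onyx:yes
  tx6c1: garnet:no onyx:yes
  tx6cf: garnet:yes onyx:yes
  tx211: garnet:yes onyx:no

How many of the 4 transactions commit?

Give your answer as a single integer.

Answer: 2

Derivation:
txa1f: all yes -> commit (commits=1)
tx6c1: no from garnet -> abort (commits=1)
tx6cf: all yes -> commit (commits=2)
tx211: no from onyx -> abort (commits=2)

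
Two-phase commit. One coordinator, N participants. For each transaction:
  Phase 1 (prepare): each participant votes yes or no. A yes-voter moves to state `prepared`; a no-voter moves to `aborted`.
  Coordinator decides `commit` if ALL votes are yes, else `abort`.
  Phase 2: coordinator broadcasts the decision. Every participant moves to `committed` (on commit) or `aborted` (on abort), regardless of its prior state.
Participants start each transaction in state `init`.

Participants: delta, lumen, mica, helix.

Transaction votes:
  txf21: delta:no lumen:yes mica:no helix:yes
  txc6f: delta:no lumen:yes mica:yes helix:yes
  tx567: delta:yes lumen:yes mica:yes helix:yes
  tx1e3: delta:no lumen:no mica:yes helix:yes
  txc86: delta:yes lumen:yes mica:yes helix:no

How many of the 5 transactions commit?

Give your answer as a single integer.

Answer: 1

Derivation:
txf21: no from delta, mica -> abort (commits=0)
txc6f: no from delta -> abort (commits=0)
tx567: all yes -> commit (commits=1)
tx1e3: no from delta, lumen -> abort (commits=1)
txc86: no from helix -> abort (commits=1)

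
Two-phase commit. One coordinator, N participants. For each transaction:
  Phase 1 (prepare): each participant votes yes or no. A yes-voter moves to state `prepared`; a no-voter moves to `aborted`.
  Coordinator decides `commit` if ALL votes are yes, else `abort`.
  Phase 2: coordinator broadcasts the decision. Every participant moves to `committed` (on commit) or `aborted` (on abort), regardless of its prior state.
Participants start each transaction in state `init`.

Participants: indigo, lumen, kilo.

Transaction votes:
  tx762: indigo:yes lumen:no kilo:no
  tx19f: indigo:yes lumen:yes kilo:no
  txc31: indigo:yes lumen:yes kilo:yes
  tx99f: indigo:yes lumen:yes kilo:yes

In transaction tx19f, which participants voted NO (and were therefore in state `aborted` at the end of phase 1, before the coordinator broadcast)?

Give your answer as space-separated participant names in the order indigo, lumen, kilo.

Txn tx19f phase 1: indigo yes -> prepared; lumen yes -> prepared; kilo no -> aborted

Answer: kilo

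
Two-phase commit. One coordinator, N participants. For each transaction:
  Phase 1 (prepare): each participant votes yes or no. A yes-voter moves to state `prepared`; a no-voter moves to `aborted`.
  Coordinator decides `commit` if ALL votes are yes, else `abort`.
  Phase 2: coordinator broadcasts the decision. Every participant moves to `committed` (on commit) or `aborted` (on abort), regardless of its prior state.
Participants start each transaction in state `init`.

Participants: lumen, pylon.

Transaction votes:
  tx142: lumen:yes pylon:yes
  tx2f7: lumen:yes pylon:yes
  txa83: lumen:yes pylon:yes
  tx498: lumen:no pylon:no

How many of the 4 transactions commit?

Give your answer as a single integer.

Answer: 3

Derivation:
tx142: all yes -> commit (commits=1)
tx2f7: all yes -> commit (commits=2)
txa83: all yes -> commit (commits=3)
tx498: no from lumen, pylon -> abort (commits=3)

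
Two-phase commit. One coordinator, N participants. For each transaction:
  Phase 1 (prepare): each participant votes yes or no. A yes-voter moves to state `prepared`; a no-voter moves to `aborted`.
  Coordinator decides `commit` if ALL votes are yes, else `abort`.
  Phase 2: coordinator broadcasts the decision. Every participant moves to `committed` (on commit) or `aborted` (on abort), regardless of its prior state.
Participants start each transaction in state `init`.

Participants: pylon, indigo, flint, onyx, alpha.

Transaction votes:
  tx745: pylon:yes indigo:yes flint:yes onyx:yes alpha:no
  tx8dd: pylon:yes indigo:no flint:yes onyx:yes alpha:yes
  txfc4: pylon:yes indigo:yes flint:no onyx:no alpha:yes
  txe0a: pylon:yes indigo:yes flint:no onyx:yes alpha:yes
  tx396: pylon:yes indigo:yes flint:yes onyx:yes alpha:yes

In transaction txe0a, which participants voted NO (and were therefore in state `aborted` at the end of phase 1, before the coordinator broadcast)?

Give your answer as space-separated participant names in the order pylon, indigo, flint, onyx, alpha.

Txn txe0a phase 1: pylon yes -> prepared; indigo yes -> prepared; flint no -> aborted; onyx yes -> prepared; alpha yes -> prepared

Answer: flint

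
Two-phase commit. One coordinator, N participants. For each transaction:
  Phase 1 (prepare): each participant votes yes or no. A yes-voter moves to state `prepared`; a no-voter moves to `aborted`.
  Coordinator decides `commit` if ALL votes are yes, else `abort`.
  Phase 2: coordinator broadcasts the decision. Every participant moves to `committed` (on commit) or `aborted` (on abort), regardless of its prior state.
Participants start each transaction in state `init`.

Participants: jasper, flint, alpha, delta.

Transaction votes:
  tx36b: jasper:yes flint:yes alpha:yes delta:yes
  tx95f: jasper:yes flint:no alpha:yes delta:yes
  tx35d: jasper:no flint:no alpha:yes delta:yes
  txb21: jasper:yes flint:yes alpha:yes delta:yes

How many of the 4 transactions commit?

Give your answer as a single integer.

Answer: 2

Derivation:
tx36b: all yes -> commit (commits=1)
tx95f: no from flint -> abort (commits=1)
tx35d: no from jasper, flint -> abort (commits=1)
txb21: all yes -> commit (commits=2)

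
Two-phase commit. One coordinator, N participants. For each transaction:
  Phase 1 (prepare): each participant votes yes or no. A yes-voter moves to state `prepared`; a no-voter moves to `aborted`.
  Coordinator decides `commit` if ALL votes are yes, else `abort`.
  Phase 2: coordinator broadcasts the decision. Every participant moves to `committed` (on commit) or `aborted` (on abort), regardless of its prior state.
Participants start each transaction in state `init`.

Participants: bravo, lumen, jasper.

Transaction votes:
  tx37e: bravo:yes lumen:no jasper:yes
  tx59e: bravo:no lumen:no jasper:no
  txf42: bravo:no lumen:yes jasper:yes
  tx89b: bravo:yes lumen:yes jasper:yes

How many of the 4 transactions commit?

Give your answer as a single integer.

tx37e: no from lumen -> abort (commits=0)
tx59e: no from bravo, lumen, jasper -> abort (commits=0)
txf42: no from bravo -> abort (commits=0)
tx89b: all yes -> commit (commits=1)

Answer: 1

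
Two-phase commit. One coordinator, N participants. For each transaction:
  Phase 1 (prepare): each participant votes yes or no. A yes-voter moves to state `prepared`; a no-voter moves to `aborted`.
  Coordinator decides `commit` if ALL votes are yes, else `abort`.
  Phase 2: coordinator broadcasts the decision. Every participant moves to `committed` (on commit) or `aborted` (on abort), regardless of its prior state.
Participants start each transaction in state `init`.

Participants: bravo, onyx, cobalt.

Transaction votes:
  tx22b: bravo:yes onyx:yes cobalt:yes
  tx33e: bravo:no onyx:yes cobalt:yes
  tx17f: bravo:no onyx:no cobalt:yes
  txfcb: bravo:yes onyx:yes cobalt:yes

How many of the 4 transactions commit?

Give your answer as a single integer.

Answer: 2

Derivation:
tx22b: all yes -> commit (commits=1)
tx33e: no from bravo -> abort (commits=1)
tx17f: no from bravo, onyx -> abort (commits=1)
txfcb: all yes -> commit (commits=2)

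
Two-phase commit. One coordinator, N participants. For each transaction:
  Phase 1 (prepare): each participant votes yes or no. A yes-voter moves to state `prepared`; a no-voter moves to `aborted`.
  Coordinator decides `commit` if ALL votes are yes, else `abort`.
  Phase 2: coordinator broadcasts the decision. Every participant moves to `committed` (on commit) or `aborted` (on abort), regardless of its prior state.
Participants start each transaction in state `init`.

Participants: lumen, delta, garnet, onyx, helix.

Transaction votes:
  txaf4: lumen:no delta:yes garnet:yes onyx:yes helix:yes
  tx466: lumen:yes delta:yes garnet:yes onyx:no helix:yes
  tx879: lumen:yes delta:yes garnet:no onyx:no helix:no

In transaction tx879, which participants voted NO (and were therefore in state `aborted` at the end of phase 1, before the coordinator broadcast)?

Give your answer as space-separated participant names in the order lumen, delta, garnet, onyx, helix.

Txn tx879 phase 1: lumen yes -> prepared; delta yes -> prepared; garnet no -> aborted; onyx no -> aborted; helix no -> aborted

Answer: garnet onyx helix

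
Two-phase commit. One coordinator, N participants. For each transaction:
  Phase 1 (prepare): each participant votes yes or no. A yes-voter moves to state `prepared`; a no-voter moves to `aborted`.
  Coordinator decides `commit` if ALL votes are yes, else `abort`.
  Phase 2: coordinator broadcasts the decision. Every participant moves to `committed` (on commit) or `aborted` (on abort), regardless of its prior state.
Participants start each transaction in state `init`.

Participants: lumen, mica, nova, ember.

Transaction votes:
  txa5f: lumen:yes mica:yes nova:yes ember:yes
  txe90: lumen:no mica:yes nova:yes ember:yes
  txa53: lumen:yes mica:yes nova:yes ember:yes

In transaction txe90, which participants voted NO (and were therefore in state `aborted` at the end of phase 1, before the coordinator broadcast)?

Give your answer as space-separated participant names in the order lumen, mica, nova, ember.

Answer: lumen

Derivation:
Txn txe90 phase 1: lumen no -> aborted; mica yes -> prepared; nova yes -> prepared; ember yes -> prepared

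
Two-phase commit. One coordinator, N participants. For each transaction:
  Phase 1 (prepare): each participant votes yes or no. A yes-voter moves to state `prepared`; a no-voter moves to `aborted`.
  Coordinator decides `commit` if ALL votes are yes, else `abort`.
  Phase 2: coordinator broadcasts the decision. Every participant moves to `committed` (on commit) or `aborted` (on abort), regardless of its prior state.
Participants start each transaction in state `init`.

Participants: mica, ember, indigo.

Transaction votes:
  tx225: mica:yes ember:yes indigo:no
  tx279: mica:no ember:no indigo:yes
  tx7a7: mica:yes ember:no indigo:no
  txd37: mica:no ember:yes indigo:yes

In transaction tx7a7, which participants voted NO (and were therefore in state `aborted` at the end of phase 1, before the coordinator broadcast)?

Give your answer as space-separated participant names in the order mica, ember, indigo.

Txn tx7a7 phase 1: mica yes -> prepared; ember no -> aborted; indigo no -> aborted

Answer: ember indigo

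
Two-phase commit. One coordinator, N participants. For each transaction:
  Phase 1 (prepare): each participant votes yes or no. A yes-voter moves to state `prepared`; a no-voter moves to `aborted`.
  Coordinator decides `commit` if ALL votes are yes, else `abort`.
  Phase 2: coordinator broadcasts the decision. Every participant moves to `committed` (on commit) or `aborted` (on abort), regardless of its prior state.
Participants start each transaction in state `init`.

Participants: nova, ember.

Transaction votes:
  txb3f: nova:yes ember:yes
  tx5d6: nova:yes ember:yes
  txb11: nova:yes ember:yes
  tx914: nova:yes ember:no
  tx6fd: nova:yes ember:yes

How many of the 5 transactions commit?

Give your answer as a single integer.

txb3f: all yes -> commit (commits=1)
tx5d6: all yes -> commit (commits=2)
txb11: all yes -> commit (commits=3)
tx914: no from ember -> abort (commits=3)
tx6fd: all yes -> commit (commits=4)

Answer: 4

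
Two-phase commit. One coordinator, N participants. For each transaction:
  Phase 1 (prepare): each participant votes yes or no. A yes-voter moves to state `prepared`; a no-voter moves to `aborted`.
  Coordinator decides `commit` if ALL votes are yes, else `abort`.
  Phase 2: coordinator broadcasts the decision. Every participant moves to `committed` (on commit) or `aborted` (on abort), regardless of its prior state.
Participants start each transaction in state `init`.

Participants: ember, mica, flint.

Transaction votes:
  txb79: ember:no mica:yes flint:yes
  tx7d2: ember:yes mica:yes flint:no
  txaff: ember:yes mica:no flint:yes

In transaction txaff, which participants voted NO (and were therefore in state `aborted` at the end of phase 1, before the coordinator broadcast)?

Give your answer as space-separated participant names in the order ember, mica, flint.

Answer: mica

Derivation:
Txn txaff phase 1: ember yes -> prepared; mica no -> aborted; flint yes -> prepared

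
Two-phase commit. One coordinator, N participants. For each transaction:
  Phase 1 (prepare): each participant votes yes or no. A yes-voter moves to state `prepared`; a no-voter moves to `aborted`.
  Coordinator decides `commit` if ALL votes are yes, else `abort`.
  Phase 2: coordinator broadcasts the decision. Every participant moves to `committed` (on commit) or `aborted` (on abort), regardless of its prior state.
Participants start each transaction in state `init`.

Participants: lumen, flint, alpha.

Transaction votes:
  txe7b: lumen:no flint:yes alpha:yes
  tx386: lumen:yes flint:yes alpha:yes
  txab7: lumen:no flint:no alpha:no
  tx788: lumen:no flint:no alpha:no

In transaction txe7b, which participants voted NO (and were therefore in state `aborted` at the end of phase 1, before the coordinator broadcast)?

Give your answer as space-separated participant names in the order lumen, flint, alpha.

Txn txe7b phase 1: lumen no -> aborted; flint yes -> prepared; alpha yes -> prepared

Answer: lumen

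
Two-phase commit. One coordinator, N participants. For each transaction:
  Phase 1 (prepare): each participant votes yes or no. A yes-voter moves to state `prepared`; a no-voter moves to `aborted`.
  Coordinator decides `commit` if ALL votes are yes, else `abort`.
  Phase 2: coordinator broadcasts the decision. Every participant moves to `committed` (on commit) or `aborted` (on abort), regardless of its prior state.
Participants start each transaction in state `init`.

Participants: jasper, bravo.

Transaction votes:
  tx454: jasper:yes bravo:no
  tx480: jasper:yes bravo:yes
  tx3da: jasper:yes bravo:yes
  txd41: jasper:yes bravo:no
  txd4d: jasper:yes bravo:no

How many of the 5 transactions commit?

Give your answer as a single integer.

tx454: no from bravo -> abort (commits=0)
tx480: all yes -> commit (commits=1)
tx3da: all yes -> commit (commits=2)
txd41: no from bravo -> abort (commits=2)
txd4d: no from bravo -> abort (commits=2)

Answer: 2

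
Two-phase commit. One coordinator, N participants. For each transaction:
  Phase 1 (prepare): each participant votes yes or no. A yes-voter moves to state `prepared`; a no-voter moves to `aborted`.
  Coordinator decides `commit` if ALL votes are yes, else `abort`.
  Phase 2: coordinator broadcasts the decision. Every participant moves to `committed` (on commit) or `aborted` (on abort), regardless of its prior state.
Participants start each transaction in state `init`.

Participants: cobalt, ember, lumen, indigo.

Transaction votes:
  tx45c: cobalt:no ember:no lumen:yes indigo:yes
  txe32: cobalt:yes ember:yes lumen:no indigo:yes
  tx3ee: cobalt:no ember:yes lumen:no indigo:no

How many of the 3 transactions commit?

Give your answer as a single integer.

tx45c: no from cobalt, ember -> abort (commits=0)
txe32: no from lumen -> abort (commits=0)
tx3ee: no from cobalt, lumen, indigo -> abort (commits=0)

Answer: 0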